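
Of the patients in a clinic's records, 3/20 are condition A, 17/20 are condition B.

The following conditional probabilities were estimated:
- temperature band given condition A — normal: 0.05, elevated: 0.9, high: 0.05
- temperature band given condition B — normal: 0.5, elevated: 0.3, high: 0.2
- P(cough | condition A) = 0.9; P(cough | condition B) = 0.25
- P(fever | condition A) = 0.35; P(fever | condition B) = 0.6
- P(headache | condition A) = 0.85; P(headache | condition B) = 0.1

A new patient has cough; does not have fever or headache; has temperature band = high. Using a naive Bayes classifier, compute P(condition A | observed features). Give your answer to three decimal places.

0.041

condition A: 0.15 × 0.05 × 0.9 × (1−0.35) × (1−0.85) = 0.000658125
condition B: 0.85 × 0.2 × 0.25 × (1−0.6) × (1−0.1) = 0.0153
P(condition A | x) = 0.000658125 / 0.015958125 ≈ 0.041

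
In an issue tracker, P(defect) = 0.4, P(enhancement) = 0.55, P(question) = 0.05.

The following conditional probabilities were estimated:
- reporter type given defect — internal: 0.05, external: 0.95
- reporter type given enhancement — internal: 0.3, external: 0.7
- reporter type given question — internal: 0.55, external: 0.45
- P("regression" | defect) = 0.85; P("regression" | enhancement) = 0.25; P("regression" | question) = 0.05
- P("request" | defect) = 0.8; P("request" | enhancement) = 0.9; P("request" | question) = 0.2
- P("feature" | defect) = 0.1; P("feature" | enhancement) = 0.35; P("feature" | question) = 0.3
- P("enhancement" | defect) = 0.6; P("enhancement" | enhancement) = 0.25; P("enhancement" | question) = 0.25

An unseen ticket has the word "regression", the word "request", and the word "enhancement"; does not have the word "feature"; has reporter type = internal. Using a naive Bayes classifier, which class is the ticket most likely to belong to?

defect

defect: 0.4 × 0.05 × 0.85 × 0.8 × (1−0.1) × 0.6 = 0.007344
enhancement: 0.55 × 0.3 × 0.25 × 0.9 × (1−0.35) × 0.25 = 0.0060328125
question: 0.05 × 0.55 × 0.05 × 0.2 × (1−0.3) × 0.25 = 0.000048125
Highest score → defect.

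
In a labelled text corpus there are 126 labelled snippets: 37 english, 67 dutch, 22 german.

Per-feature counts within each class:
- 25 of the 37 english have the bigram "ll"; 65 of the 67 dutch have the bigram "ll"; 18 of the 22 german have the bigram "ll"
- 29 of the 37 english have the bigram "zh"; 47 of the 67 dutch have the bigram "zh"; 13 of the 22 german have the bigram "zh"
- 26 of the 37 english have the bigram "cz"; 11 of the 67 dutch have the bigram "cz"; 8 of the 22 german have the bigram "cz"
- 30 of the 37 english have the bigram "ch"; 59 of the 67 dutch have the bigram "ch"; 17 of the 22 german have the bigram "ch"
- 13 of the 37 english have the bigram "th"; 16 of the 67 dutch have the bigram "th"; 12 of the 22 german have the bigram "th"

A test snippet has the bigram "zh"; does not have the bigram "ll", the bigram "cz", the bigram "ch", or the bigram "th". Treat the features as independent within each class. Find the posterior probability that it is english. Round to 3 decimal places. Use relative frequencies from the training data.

0.567

english: (37/126) × (12/37) × (29/37) × (11/37) × (7/37) × (24/37) ≈ 0.00272335
dutch: (67/126) × (2/67) × (47/67) × (56/67) × (8/67) × (51/67) ≈ 0.000845875
german: (22/126) × (4/22) × (13/22) × (14/22) × (5/22) × (10/22) ≈ 0.00123322
P(english | x) = 0.00272335 / 0.004802445 ≈ 0.567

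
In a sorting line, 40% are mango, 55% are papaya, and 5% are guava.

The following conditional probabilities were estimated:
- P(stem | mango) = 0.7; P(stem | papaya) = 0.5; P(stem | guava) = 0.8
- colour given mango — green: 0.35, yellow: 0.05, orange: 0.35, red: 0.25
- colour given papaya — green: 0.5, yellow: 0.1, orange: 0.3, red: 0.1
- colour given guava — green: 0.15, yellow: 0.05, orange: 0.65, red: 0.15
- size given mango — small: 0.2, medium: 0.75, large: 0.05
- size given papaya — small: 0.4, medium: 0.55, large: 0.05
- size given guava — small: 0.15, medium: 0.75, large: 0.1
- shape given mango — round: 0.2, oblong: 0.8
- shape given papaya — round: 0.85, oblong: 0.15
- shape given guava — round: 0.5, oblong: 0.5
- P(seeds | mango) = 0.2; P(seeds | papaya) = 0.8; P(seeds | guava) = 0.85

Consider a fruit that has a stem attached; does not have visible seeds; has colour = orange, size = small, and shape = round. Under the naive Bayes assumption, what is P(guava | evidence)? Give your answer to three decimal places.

mango: 0.4 × 0.7 × 0.35 × 0.2 × 0.2 × (1−0.2) = 0.003136
papaya: 0.55 × 0.5 × 0.3 × 0.4 × 0.85 × (1−0.8) = 0.00561
guava: 0.05 × 0.8 × 0.65 × 0.15 × 0.5 × (1−0.85) = 0.0002925
P(guava | x) = 0.0002925 / 0.0090385 ≈ 0.032

0.032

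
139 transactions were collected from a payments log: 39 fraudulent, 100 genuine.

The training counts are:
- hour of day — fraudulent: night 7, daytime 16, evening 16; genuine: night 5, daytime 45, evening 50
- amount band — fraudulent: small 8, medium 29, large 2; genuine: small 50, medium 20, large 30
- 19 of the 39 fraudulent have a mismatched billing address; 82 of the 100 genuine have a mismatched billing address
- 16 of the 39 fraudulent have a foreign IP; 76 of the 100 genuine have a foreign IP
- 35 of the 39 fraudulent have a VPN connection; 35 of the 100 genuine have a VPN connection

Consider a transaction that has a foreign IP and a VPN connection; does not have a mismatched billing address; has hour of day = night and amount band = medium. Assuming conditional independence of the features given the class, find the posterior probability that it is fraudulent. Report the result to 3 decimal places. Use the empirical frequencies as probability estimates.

0.954

fraudulent: (39/139) × (7/39) × (29/39) × (20/39) × (16/39) × (35/39) ≈ 0.00707035
genuine: (100/139) × (5/100) × (20/100) × (18/100) × (76/100) × (35/100) ≈ 0.00034446
P(fraudulent | x) = 0.00707035 / 0.00741481 ≈ 0.954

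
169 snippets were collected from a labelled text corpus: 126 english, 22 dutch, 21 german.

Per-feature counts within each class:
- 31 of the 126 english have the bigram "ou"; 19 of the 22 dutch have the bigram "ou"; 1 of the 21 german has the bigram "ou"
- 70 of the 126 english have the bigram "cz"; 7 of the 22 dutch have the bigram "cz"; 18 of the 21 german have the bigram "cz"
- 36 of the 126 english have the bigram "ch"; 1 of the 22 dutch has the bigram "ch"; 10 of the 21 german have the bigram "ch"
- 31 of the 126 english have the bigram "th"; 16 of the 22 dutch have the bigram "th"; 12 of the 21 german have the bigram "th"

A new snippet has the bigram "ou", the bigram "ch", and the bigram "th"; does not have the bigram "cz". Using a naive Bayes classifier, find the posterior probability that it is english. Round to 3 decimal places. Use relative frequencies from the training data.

english: (126/169) × (31/126) × (56/126) × (36/126) × (31/126) ≈ 0.0057308
dutch: (22/169) × (19/22) × (15/22) × (1/22) × (16/22) ≈ 0.00253402
german: (21/169) × (1/21) × (3/21) × (10/21) × (12/21) ≈ 0.000230016
P(english | x) = 0.0057308 / 0.008494836 ≈ 0.675

0.675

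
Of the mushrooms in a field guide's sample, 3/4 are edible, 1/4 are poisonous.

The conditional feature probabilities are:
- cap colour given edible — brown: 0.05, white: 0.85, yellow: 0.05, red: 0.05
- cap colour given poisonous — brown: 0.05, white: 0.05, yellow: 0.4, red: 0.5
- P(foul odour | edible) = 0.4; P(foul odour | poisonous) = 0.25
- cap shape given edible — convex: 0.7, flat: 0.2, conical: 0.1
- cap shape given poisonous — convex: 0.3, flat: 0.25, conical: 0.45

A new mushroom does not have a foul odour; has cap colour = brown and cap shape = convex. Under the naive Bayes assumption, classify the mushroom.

edible

edible: 0.75 × 0.05 × (1−0.4) × 0.7 = 0.01575
poisonous: 0.25 × 0.05 × (1−0.25) × 0.3 = 0.0028125
Highest score → edible.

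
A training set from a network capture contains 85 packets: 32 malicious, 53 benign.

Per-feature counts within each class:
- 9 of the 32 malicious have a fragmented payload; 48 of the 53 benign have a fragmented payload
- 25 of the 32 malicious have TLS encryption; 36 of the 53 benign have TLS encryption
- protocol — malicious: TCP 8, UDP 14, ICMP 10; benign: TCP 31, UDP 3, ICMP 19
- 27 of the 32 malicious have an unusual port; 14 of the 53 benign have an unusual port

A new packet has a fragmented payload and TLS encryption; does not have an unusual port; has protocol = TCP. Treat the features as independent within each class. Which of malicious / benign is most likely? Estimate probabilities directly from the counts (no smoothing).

malicious: (32/85) × (9/32) × (25/32) × (8/32) × (5/32) ≈ 0.00323127
benign: (53/85) × (48/53) × (36/53) × (31/53) × (39/53) ≈ 0.165091
Highest score → benign.

benign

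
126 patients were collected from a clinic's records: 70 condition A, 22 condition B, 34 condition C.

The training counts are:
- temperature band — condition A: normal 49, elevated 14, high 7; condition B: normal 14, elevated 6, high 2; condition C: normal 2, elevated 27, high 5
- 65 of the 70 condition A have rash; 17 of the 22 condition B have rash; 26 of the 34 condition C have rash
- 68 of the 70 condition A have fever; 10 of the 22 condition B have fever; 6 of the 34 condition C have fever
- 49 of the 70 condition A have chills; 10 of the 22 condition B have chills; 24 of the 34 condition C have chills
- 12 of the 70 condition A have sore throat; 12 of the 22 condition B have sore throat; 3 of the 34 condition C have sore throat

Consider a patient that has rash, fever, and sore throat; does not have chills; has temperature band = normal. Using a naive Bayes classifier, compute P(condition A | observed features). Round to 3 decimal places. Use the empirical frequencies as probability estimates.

condition A: (70/126) × (49/70) × (65/70) × (68/70) × (21/70) × (12/70) ≈ 0.0180408
condition B: (22/126) × (14/22) × (17/22) × (10/22) × (12/22) × (12/22) ≈ 0.0116112
condition C: (34/126) × (2/34) × (26/34) × (6/34) × (10/34) × (3/34) ≈ 0.0000555891
P(condition A | x) = 0.0180408 / 0.0297075891 ≈ 0.607

0.607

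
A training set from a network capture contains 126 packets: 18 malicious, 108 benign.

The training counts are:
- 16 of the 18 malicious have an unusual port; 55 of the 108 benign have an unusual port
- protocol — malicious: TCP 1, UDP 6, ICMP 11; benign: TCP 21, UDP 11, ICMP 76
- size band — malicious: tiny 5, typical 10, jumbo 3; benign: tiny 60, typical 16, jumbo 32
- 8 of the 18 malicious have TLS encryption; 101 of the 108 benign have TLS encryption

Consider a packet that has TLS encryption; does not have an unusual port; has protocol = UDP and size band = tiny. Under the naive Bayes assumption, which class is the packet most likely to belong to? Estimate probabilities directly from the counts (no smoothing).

benign

malicious: (18/126) × (2/18) × (6/18) × (5/18) × (8/18) ≈ 0.000653211
benign: (108/126) × (53/108) × (11/108) × (60/108) × (101/108) ≈ 0.0222587
Highest score → benign.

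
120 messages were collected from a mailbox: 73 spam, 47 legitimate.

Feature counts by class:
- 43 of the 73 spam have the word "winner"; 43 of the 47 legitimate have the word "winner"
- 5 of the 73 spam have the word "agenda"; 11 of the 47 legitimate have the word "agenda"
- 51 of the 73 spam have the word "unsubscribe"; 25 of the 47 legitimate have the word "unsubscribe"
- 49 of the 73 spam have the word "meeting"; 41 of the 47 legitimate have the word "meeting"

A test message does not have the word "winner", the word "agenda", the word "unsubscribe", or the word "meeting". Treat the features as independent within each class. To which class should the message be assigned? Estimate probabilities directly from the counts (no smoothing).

spam: (73/120) × (30/73) × (68/73) × (22/73) × (24/73) ≈ 0.0230735
legitimate: (47/120) × (4/47) × (36/47) × (22/47) × (6/47) ≈ 0.00152567
Highest score → spam.

spam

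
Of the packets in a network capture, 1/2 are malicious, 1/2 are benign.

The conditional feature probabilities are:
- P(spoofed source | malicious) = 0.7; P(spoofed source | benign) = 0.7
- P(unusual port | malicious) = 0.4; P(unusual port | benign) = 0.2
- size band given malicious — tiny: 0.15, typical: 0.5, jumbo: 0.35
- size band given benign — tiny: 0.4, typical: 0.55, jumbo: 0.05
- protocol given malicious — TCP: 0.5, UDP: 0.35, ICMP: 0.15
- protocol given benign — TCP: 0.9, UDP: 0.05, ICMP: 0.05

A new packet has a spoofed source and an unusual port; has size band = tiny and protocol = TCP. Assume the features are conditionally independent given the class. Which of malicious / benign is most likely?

malicious: 0.5 × 0.7 × 0.4 × 0.15 × 0.5 = 0.0105
benign: 0.5 × 0.7 × 0.2 × 0.4 × 0.9 = 0.0252
Highest score → benign.

benign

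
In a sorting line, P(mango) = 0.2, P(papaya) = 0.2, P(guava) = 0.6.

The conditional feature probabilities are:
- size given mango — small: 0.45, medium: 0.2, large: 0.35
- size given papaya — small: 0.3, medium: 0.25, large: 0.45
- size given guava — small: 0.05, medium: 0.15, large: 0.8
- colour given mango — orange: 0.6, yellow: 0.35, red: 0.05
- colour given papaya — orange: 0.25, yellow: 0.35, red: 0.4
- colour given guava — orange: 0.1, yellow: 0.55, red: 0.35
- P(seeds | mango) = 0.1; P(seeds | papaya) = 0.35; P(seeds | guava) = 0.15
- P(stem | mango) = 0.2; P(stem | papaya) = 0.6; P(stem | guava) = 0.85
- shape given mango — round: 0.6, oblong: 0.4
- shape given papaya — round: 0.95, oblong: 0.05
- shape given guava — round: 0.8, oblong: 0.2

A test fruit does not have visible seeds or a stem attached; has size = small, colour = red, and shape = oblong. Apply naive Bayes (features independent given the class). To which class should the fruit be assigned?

mango

mango: 0.2 × 0.45 × 0.05 × (1−0.1) × (1−0.2) × 0.4 = 0.001296
papaya: 0.2 × 0.3 × 0.4 × (1−0.35) × (1−0.6) × 0.05 = 0.000312
guava: 0.6 × 0.05 × 0.35 × (1−0.15) × (1−0.85) × 0.2 = 0.00026775
Highest score → mango.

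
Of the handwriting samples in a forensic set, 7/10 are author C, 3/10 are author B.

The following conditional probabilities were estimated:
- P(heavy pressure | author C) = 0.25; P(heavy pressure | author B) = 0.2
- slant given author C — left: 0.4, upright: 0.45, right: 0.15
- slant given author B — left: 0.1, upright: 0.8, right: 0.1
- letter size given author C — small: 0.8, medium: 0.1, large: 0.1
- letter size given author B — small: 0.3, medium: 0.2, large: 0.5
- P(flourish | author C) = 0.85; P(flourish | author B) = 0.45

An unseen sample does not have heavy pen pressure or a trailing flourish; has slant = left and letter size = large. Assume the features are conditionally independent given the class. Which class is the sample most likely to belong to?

author B

author C: 0.7 × (1−0.25) × 0.4 × 0.1 × (1−0.85) = 0.00315
author B: 0.3 × (1−0.2) × 0.1 × 0.5 × (1−0.45) = 0.0066
Highest score → author B.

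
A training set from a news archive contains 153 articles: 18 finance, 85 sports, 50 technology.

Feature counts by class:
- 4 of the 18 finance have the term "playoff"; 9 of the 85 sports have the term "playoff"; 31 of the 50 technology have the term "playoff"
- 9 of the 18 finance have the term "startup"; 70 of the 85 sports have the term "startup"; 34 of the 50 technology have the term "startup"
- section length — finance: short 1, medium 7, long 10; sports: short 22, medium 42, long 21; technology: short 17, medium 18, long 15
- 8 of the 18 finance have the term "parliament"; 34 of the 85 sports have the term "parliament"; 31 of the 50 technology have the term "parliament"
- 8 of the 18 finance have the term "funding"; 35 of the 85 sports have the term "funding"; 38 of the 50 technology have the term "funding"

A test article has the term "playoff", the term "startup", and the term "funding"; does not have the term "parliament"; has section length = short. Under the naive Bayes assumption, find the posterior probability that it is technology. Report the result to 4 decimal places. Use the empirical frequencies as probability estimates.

finance: (18/153) × (4/18) × (9/18) × (1/18) × (10/18) × (8/18) ≈ 0.000179313
sports: (85/153) × (9/85) × (70/85) × (22/85) × (51/85) × (35/85) ≈ 0.00309766
technology: (50/153) × (31/50) × (34/50) × (17/50) × (19/50) × (38/50) ≈ 0.0135287
P(technology | x) = 0.0135287 / 0.016805673 ≈ 0.8050

0.8050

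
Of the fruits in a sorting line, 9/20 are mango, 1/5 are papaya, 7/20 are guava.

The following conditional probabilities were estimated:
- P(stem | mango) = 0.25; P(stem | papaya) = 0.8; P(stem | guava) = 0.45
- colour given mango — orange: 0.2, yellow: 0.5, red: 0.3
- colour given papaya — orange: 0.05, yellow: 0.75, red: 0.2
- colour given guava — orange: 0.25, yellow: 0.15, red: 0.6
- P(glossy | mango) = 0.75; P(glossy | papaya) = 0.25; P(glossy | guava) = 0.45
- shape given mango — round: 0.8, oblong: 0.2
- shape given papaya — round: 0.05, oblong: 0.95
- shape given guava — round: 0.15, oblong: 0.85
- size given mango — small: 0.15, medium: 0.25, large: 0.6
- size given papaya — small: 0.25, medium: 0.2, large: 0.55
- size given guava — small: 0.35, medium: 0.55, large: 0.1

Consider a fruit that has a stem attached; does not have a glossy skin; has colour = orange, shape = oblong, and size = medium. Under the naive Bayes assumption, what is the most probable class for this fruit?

mango: 0.45 × 0.25 × 0.2 × (1−0.75) × 0.2 × 0.25 = 0.00028125
papaya: 0.2 × 0.8 × 0.05 × (1−0.25) × 0.95 × 0.2 = 0.00114
guava: 0.35 × 0.45 × 0.25 × (1−0.45) × 0.85 × 0.55 = 0.010124296875
Highest score → guava.

guava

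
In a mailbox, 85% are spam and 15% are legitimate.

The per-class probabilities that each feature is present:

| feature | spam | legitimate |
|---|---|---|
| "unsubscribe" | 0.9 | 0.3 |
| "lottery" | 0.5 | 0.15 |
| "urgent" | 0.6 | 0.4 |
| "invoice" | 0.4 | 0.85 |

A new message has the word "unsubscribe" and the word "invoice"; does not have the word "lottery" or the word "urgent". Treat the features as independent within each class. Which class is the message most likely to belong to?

spam

spam: 0.85 × 0.9 × (1−0.5) × (1−0.6) × 0.4 = 0.0612
legitimate: 0.15 × 0.3 × (1−0.15) × (1−0.4) × 0.85 = 0.0195075
Highest score → spam.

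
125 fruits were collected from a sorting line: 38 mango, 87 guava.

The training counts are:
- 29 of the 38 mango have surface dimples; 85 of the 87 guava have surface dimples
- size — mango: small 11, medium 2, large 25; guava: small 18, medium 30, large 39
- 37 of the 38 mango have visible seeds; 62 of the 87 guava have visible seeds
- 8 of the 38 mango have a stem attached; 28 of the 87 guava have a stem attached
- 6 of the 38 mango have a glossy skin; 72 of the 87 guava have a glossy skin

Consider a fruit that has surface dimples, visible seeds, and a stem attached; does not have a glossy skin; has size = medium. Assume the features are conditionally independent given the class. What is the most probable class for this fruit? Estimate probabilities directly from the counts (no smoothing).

mango: (38/125) × (29/38) × (2/38) × (37/38) × (8/38) × (32/38) ≈ 0.00210778
guava: (87/125) × (85/87) × (30/87) × (62/87) × (28/87) × (15/87) ≈ 0.00927244
Highest score → guava.

guava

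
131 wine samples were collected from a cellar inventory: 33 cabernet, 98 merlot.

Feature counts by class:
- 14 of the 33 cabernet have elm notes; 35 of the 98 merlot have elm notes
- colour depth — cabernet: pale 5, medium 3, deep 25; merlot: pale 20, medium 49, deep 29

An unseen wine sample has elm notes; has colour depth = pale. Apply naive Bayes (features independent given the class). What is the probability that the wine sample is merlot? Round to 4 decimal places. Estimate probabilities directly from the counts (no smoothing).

0.7710

cabernet: (33/131) × (14/33) × (5/33) ≈ 0.0161925
merlot: (98/131) × (35/98) × (20/98) ≈ 0.0545256
P(merlot | x) = 0.0545256 / 0.0707181 ≈ 0.7710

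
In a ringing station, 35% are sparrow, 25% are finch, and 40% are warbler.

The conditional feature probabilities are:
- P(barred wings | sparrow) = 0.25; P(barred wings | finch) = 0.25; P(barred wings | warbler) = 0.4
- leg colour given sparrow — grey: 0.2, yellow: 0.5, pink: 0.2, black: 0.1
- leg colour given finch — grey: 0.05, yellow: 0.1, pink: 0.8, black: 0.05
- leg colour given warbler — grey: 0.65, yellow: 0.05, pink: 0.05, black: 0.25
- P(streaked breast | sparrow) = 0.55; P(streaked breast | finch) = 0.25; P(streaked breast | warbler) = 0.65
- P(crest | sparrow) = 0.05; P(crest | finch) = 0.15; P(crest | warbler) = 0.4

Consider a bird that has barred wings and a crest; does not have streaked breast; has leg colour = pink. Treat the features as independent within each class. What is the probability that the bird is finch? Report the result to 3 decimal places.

0.788

sparrow: 0.35 × 0.25 × 0.2 × (1−0.55) × 0.05 = 0.00039375
finch: 0.25 × 0.25 × 0.8 × (1−0.25) × 0.15 = 0.005625
warbler: 0.4 × 0.4 × 0.05 × (1−0.65) × 0.4 = 0.00112
P(finch | x) = 0.005625 / 0.00713875 ≈ 0.788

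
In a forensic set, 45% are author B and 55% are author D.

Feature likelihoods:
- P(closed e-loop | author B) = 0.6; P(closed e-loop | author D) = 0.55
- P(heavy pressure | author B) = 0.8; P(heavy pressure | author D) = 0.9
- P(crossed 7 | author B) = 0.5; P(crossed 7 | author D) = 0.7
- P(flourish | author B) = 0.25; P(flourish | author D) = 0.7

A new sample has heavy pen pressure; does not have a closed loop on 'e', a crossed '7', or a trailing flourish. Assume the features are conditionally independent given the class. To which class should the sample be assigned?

author B

author B: 0.45 × (1−0.6) × 0.8 × (1−0.5) × (1−0.25) = 0.054
author D: 0.55 × (1−0.55) × 0.9 × (1−0.7) × (1−0.7) = 0.0200475
Highest score → author B.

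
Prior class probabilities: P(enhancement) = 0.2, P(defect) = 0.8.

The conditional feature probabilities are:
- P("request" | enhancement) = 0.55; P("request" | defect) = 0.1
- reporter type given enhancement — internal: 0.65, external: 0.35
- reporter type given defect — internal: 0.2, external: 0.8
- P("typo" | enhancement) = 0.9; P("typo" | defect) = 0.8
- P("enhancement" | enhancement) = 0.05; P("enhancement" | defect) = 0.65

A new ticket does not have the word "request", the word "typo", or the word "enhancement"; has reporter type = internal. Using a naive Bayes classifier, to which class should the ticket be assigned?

enhancement: 0.2 × (1−0.55) × 0.65 × (1−0.9) × (1−0.05) = 0.0055575
defect: 0.8 × (1−0.1) × 0.2 × (1−0.8) × (1−0.65) = 0.01008
Highest score → defect.

defect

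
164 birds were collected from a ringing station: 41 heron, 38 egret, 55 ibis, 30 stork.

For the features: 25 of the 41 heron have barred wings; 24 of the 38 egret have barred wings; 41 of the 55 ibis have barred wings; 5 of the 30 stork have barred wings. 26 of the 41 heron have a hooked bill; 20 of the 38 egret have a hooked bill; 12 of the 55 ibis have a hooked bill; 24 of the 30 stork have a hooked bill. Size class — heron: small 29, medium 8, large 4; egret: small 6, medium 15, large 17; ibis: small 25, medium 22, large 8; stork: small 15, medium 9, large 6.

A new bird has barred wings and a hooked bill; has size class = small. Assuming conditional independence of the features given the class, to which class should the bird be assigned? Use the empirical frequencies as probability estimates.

heron

heron: (41/164) × (25/41) × (26/41) × (29/41) ≈ 0.0683754
egret: (38/164) × (24/38) × (20/38) × (6/38) ≈ 0.0121613
ibis: (55/164) × (41/55) × (12/55) × (25/55) ≈ 0.0247934
stork: (30/164) × (5/30) × (24/30) × (15/30) ≈ 0.0121951
Highest score → heron.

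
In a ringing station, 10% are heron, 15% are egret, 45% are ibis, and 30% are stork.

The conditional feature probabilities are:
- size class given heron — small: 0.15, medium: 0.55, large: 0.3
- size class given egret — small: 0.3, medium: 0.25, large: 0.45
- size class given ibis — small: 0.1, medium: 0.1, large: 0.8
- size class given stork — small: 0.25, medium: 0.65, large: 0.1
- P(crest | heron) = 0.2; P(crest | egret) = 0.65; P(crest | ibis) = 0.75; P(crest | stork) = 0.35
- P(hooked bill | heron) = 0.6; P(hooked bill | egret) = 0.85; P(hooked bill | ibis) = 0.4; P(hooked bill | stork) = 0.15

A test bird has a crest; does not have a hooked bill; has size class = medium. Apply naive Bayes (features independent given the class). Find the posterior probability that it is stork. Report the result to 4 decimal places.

0.6721

heron: 0.1 × 0.55 × 0.2 × (1−0.6) = 0.0044
egret: 0.15 × 0.25 × 0.65 × (1−0.85) = 0.00365625
ibis: 0.45 × 0.1 × 0.75 × (1−0.4) = 0.02025
stork: 0.3 × 0.65 × 0.35 × (1−0.15) = 0.0580125
P(stork | x) = 0.0580125 / 0.08631875 ≈ 0.6721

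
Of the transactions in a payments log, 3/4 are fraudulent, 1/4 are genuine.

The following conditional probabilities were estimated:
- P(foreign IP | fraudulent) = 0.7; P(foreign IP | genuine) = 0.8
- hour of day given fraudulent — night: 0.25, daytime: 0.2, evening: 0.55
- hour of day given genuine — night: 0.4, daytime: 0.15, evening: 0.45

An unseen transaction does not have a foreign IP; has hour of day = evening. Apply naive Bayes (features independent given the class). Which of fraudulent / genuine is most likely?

fraudulent

fraudulent: 0.75 × (1−0.7) × 0.55 = 0.12375
genuine: 0.25 × (1−0.8) × 0.45 = 0.0225
Highest score → fraudulent.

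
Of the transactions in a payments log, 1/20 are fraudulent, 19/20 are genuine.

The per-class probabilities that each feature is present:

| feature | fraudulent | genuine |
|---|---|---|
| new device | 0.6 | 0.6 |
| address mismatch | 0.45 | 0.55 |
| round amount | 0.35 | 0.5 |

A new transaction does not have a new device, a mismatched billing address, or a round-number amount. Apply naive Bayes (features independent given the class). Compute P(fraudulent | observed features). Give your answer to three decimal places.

fraudulent: 0.05 × (1−0.6) × (1−0.45) × (1−0.35) = 0.00715
genuine: 0.95 × (1−0.6) × (1−0.55) × (1−0.5) = 0.0855
P(fraudulent | x) = 0.00715 / 0.09265 ≈ 0.077

0.077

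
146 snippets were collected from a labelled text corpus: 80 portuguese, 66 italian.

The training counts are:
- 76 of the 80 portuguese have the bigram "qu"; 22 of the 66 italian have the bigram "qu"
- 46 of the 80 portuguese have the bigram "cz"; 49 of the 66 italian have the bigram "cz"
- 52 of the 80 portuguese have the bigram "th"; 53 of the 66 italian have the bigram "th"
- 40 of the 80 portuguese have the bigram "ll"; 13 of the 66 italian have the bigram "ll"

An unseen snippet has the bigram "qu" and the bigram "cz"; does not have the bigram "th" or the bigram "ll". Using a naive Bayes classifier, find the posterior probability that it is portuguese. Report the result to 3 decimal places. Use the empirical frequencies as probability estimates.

portuguese: (80/146) × (76/80) × (46/80) × (28/80) × (40/80) ≈ 0.0523801
italian: (66/146) × (22/66) × (49/66) × (13/66) × (53/66) ≈ 0.0176951
P(portuguese | x) = 0.0523801 / 0.0700752 ≈ 0.747

0.747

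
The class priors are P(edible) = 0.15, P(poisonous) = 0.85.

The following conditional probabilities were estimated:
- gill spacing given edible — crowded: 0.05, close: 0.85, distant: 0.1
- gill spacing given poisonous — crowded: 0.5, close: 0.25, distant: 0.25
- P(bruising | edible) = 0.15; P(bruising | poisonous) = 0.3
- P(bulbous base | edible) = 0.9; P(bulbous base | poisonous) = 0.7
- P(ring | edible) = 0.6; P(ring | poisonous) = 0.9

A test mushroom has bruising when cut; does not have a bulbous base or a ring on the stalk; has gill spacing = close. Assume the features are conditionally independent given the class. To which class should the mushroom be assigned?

poisonous

edible: 0.15 × 0.85 × 0.15 × (1−0.9) × (1−0.6) = 0.000765
poisonous: 0.85 × 0.25 × 0.3 × (1−0.7) × (1−0.9) = 0.0019125
Highest score → poisonous.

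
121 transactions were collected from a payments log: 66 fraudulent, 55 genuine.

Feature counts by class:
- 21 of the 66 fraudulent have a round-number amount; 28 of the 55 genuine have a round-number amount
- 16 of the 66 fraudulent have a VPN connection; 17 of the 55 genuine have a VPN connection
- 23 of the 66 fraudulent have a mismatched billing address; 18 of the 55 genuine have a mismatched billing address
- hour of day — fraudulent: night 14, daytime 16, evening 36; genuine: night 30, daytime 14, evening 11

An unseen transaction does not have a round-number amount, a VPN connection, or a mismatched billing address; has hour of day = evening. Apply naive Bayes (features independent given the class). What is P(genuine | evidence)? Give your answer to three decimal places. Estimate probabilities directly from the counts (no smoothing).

fraudulent: (66/121) × (45/66) × (50/66) × (43/66) × (36/66) ≈ 0.100124
genuine: (55/121) × (27/55) × (38/55) × (37/55) × (11/55) ≈ 0.0207428
P(genuine | x) = 0.0207428 / 0.1208668 ≈ 0.172

0.172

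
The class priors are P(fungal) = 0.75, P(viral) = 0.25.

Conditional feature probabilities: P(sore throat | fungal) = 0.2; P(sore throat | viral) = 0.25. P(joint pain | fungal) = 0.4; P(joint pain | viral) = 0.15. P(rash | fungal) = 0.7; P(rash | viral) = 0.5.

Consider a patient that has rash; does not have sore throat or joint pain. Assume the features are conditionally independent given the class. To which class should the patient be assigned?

fungal: 0.75 × (1−0.2) × (1−0.4) × 0.7 = 0.252
viral: 0.25 × (1−0.25) × (1−0.15) × 0.5 = 0.0796875
Highest score → fungal.

fungal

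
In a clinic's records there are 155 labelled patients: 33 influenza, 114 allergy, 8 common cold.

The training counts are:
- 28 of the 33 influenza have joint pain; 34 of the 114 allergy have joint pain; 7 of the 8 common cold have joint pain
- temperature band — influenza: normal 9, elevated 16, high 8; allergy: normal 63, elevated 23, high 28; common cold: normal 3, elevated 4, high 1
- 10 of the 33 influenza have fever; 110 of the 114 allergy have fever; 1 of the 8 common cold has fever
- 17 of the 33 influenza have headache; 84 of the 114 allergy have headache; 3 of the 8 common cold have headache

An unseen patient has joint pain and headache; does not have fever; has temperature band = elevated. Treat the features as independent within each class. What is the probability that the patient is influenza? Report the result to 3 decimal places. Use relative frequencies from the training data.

influenza: (33/155) × (28/33) × (16/33) × (23/33) × (17/33) ≈ 0.0314471
allergy: (114/155) × (34/114) × (23/114) × (4/114) × (84/114) ≈ 0.00114419
common cold: (8/155) × (7/8) × (4/8) × (7/8) × (3/8) ≈ 0.00740927
P(influenza | x) = 0.0314471 / 0.04000056 ≈ 0.786

0.786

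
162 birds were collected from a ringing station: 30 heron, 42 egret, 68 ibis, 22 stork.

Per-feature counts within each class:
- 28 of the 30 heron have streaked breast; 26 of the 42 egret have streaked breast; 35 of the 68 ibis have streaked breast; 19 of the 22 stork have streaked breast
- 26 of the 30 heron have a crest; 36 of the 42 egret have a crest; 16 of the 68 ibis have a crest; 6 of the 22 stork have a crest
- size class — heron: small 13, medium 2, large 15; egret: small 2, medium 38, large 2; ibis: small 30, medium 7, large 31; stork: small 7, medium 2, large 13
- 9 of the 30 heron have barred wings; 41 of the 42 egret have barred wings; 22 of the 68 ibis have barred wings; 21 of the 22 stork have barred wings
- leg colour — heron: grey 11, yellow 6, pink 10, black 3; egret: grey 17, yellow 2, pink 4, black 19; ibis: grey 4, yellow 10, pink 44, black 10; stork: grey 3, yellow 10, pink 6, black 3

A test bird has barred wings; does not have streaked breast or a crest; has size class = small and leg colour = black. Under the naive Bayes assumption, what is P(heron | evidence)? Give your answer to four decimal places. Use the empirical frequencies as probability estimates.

0.0052

heron: (30/162) × (2/30) × (4/30) × (13/30) × (9/30) × (3/30) ≈ 0.0000213992
egret: (42/162) × (16/42) × (6/42) × (2/42) × (41/42) × (19/42) ≈ 0.000296706
ibis: (68/162) × (33/68) × (52/68) × (30/68) × (22/68) × (10/68) ≈ 0.00326972
stork: (22/162) × (3/22) × (16/22) × (7/22) × (21/22) × (3/22) ≈ 0.000557794
P(heron | x) = 0.0000213992 / 0.0041456192 ≈ 0.0052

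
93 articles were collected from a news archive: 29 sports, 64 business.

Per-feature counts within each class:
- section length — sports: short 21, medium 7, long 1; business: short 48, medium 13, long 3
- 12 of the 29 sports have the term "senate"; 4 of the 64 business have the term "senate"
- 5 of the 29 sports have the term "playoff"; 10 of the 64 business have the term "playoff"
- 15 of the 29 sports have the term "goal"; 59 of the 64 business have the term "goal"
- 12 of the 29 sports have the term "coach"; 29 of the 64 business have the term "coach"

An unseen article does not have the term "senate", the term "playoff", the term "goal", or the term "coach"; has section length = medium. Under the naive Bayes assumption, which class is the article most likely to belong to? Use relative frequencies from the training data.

sports

sports: (29/93) × (7/29) × (17/29) × (24/29) × (14/29) × (17/29) ≈ 0.0103338
business: (64/93) × (13/64) × (60/64) × (54/64) × (5/64) × (35/64) ≈ 0.00472415
Highest score → sports.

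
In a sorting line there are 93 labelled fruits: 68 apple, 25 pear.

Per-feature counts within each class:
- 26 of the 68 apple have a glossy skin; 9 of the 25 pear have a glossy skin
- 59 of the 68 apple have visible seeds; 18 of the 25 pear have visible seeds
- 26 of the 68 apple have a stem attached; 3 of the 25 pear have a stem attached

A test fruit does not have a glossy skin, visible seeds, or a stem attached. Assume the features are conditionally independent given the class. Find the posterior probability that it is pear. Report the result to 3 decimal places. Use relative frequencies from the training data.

0.535

apple: (68/93) × (42/68) × (9/68) × (42/68) ≈ 0.0369182
pear: (25/93) × (16/25) × (7/25) × (22/25) ≈ 0.0423914
P(pear | x) = 0.0423914 / 0.0793096 ≈ 0.535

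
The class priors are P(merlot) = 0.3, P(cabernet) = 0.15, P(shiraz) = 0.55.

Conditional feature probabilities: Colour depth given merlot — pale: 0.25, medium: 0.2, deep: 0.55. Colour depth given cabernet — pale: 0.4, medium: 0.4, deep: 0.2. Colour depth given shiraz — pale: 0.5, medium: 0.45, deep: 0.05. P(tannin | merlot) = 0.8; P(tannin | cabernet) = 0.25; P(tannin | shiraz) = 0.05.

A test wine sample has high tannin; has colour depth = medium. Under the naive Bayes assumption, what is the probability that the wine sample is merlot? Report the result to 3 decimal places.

merlot: 0.3 × 0.2 × 0.8 = 0.048
cabernet: 0.15 × 0.4 × 0.25 = 0.015
shiraz: 0.55 × 0.45 × 0.05 = 0.012375
P(merlot | x) = 0.048 / 0.075375 ≈ 0.637

0.637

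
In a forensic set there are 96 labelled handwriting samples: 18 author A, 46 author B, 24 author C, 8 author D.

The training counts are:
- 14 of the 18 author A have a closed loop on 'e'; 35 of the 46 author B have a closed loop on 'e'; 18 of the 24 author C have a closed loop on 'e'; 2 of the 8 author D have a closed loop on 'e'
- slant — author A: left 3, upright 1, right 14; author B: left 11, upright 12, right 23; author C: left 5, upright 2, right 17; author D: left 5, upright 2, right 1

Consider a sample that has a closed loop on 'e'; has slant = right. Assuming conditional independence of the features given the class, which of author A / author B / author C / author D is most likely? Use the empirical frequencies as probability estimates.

author B

author A: (18/96) × (14/18) × (14/18) ≈ 0.113426
author B: (46/96) × (35/46) × (23/46) ≈ 0.182292
author C: (24/96) × (18/24) × (17/24) = 0.1328125
author D: (8/96) × (2/8) × (1/8) ≈ 0.00260417
Highest score → author B.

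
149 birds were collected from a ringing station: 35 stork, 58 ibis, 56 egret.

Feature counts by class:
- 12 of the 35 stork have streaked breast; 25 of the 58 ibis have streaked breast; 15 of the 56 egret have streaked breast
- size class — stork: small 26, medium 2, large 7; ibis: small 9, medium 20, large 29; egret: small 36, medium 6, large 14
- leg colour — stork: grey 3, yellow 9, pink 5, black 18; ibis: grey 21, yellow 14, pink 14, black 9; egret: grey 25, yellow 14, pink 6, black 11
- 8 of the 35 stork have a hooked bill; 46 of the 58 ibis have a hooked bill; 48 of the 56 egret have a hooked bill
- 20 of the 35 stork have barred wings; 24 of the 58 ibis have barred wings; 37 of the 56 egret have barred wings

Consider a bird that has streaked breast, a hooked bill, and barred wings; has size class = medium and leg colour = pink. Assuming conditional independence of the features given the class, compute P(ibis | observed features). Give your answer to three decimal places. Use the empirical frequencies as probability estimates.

stork: (35/149) × (12/35) × (2/35) × (5/35) × (8/35) × (20/35) ≈ 0.0000858703
ibis: (58/149) × (25/58) × (20/58) × (14/58) × (46/58) × (24/58) ≈ 0.0045832
egret: (56/149) × (15/56) × (6/56) × (6/56) × (48/56) × (37/56) ≈ 0.000654483
P(ibis | x) = 0.0045832 / 0.0053235533 ≈ 0.861

0.861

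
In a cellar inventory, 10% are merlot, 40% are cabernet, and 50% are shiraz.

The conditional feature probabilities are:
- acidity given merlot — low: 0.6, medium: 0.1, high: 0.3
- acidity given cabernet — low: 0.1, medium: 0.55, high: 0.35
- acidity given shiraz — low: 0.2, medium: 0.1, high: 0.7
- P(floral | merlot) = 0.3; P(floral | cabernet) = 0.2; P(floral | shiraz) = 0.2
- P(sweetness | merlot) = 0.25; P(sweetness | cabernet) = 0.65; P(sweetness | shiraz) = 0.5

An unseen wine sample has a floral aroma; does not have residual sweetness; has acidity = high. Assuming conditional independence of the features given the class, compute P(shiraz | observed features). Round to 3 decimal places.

merlot: 0.1 × 0.3 × 0.3 × (1−0.25) = 0.00675
cabernet: 0.4 × 0.35 × 0.2 × (1−0.65) = 0.0098
shiraz: 0.5 × 0.7 × 0.2 × (1−0.5) = 0.035
P(shiraz | x) = 0.035 / 0.05155 ≈ 0.679

0.679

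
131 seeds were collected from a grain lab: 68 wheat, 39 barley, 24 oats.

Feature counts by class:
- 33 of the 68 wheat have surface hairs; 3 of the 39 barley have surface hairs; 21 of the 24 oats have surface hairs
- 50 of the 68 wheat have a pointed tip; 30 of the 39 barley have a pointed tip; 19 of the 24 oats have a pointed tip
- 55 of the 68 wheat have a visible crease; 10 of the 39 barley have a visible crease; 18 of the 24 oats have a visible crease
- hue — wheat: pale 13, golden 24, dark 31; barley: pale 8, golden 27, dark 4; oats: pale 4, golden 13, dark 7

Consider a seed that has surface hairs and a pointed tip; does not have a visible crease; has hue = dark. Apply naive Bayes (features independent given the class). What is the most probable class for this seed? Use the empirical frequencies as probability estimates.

wheat

wheat: (68/131) × (33/68) × (50/68) × (13/68) × (31/68) ≈ 0.0161432
barley: (39/131) × (3/39) × (30/39) × (29/39) × (4/39) ≈ 0.00134349
oats: (24/131) × (21/24) × (19/24) × (6/24) × (7/24) ≈ 0.00925374
Highest score → wheat.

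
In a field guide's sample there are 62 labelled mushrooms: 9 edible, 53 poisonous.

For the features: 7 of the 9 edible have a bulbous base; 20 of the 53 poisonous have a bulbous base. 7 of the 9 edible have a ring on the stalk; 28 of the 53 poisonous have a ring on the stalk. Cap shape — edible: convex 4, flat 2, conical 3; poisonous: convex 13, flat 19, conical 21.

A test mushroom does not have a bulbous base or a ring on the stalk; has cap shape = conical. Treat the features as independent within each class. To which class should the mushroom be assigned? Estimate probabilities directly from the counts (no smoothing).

edible: (9/62) × (2/9) × (2/9) × (3/9) ≈ 0.00238949
poisonous: (53/62) × (33/53) × (25/53) × (21/53) ≈ 0.0994786
Highest score → poisonous.

poisonous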